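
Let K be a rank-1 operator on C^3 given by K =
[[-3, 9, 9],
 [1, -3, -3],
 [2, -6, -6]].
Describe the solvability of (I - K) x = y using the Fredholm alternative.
(I - K) is invertible (det(I - K) = 13 ≠ 0), so for every y in C^3 the equation (I - K) x = y has a unique solution.

K has rank 1, so it is an outer product K = u v^T: every row of K is a multiple of one row vector. Reading off the entries, u = (3, -1, -2) and v = (-1, 3, 3) (row i of K equals u_i·v^T). A rank-one matrix u v^T satisfies K u = u (v·u) and kills the (2)-dimensional subspace v^⊥, so its characteristic polynomial is lambda^2 (lambda - v·u) with v·u = tr K = -12. Hence the eigenvalues of I - K are 1 (multiplicity 2) and 1 - (-12) = 13, so det(I - K) = 13. (Direct check: I - K =
[[4, -9, -9],
 [-1, 4, 3],
 [-2, 6, 7]]
has determinant 13.) The finite-dimensional Fredholm alternative says: either (I - K) is invertible, or ker(I - K) ≠ {0} and then range(I - K) = ker((I - K)^*)^⊥, with dim ker(I - K) = dim ker((I - K)^*). Since det(I - K) ≠ 0, 1 is not an eigenvalue of K and ker(I - K) = {0}, so we are in the first case: for every y there is a unique x = (I - K)^(-1) y. Explicitly, by the Sherman–Morrison formula, (I - u v^T)^(-1) = I + u v^T/(1 - v·u), i.e. (I - K)^(-1) = I + K/(13).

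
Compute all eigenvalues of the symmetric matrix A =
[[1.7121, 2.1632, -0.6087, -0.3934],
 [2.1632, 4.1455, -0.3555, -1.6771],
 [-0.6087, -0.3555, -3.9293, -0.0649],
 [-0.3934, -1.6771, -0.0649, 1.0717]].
sigma(A) ≈ {-4, 0, 1, 6}

A is real symmetric, so its spectrum consists of real eigenvalues. Expanding the characteristic polynomial of the displayed matrix gives
  det(λ I - A) = p(λ) = λ^4 + (-3)λ^3 + (-22)λ^2 + (24.001)λ + (0).
Solving p(λ) = 0 yields eigenvalues ≈ -4, 0, 1, 6. (A is shown rounded to 4 decimals, so these recover the underlying integer eigenvalues to within that precision.)
Verification: the trace of A = 3 equals the sum of eigenvalues 3, and det(A) ≈ 0.0001 matches the eigenvalue product 0.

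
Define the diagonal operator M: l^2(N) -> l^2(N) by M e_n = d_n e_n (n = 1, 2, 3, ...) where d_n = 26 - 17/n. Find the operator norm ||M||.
||M|| = 26

For a diagonal operator on l^2 with entries d_n, ||M|| = sup_n |d_n|. Here d_1 = 9, d_2 = 35/2, ..., and d_n = 26 - 17/n increases monotonically toward 26. All terms lie in [9, 26), so |d_n| = d_n and the supremum is the limit 26, which is not attained by any individual d_n. Hence ||M|| = 26.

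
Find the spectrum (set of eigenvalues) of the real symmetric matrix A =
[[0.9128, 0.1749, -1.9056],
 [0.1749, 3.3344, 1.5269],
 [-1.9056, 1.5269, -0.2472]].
sigma(A) ≈ {-2, 2, 4}

A is real symmetric, so its spectrum consists of real eigenvalues. Expanding the characteristic polynomial of the displayed matrix gives
  det(λ I - A) = p(λ) = λ^3 + (-4)λ^2 + (-4)λ + (15.999).
Solving p(λ) = 0 yields eigenvalues ≈ -2, 2, 4. (A is shown rounded to 4 decimals, so these recover the underlying integer eigenvalues to within that precision.)
Verification: the trace of A = 4 equals the sum of eigenvalues 4, and det(A) ≈ -15.9990 matches the eigenvalue product -16.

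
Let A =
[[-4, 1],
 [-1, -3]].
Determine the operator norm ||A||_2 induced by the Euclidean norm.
||A||_2 = sqrt((27 + sqrt(53))/2) ≈ 4.1401 (= sqrt(largest eigenvalue of A^T A))

||A||_2 = sigma_max(A) = sqrt(lambda_max(A^T A)). Form the symmetric matrix M = A^T A =
[[17, -1],
 [-1, 10]].
Its characteristic polynomial (trace, determinant of M give the coefficients) is
  p(λ) = det(λ I - M) = λ^2 - 27λ + 169.
For λ^2 - 27λ + 169 the discriminant is 53. It is nonnegative but not a perfect square, so the roots are real and irrational: λ = (27 ± sqrt(53))/2 ≈ 17.1401, 9.8599.
So the eigenvalues of A^T A are ≈ 9.8599, 17.1401 (all ≥ 0, as they must be for A^T A). The largest is λ_max = (27 + sqrt(53))/2 ≈ 17.1401, hence ||A||_2 = sqrt(λ_max) = sqrt((27 + sqrt(53))/2) ≈ 4.1401.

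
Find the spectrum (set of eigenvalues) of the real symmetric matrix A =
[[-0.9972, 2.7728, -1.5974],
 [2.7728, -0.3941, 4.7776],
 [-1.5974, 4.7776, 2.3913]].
sigma(A) ≈ {-6, 1, 6}

A is real symmetric, so its spectrum consists of real eigenvalues. Expanding the characteristic polynomial of the displayed matrix gives
  det(λ I - A) = p(λ) = λ^3 + (-1)λ^2 + (-36)λ + (36).
Solving p(λ) = 0 yields eigenvalues ≈ -6, 1, 6. (A is shown rounded to 4 decimals, so these recover the underlying integer eigenvalues to within that precision.)
Verification: the trace of A = 1 equals the sum of eigenvalues 1, and det(A) ≈ -36.0009 matches the eigenvalue product -36.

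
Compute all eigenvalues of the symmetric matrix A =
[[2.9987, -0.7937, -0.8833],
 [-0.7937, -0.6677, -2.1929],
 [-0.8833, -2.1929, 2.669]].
sigma(A) ≈ {-2, 3, 4}

A is real symmetric, so its spectrum consists of real eigenvalues. Expanding the characteristic polynomial of the displayed matrix gives
  det(λ I - A) = p(λ) = λ^3 + (-5)λ^2 + (-2)λ + (24).
Solving p(λ) = 0 yields eigenvalues ≈ -2, 3, 4. (A is shown rounded to 4 decimals, so these recover the underlying integer eigenvalues to within that precision.)
Verification: the trace of A = 5 equals the sum of eigenvalues 5, and det(A) ≈ -23.9993 matches the eigenvalue product -24.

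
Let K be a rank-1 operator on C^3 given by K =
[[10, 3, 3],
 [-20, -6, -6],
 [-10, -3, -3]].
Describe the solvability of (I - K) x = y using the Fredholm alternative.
(I - K) is singular (det(I - K) = 0, i.e. 1 ∈ sigma(K)). (I - K) x = y is solvable iff y ⊥ ker((I - K)^*) = span{(10, 3, 3)}, i.e. iff 10y_1 + 3y_2 + 3y_3 = 0. When solvable, the solutions are x = y + c·(1, -2, -1), c arbitrary (ker(I - K) = span{(1, -2, -1)}, dimension 1).

K has rank 1, so it is an outer product K = u v^T: every row of K is a multiple of one row vector. Reading off the entries, u = (1, -2, -1) and v = (10, 3, 3) (row i of K equals u_i·v^T). A rank-one matrix u v^T satisfies K u = u (v·u) and kills the (2)-dimensional subspace v^⊥, so its characteristic polynomial is lambda^2 (lambda - v·u) with v·u = tr K = 1. Hence the eigenvalues of I - K are 1 (multiplicity 2) and 1 - (1) = 0, so det(I - K) = 0. (Direct check: I - K =
[[-9, -3, -3],
 [20, 7, 6],
 [10, 3, 4]]
has determinant 0.) So 1 is an eigenvalue of K and (I - K) is not invertible. The finite-dimensional Fredholm alternative says: either (I - K) is invertible, or ker(I - K) ≠ {0} and then range(I - K) = ker((I - K)^*)^⊥, with dim ker(I - K) = dim ker((I - K)^*). We are in the second case, so we need both kernels. Kernel of I - K: (I - K) u = u - u (v·u) = u - u = 0, so ker(I - K) = span{u} = span{(1, -2, -1)} (it is exactly 1-dimensional because rank(I - K) = 2). Kernel of the adjoint: K is real, so (I - K)^* = I - K^T = I - v u^T, and (I - v u^T) v = v - v (u·v) = 0; hence ker((I - K)^*) = span{v} = span{(10, 3, 3)}. Therefore (I - K) x = y is solvable iff <y, v> = 0, i.e. iff 10y_1 + 3y_2 + 3y_3 = 0. When this holds, K y = u (v·y) = 0, so (I - K) y = y and x = y is a particular solution; the full solution set is the line x = y + c·u = y + c·(1, -2, -1), c ∈ C.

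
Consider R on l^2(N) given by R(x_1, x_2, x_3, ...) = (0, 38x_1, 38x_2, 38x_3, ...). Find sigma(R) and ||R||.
sigma(R) = closed disk {z in C : |z| ≤ 38}; ||R|| = 38

Note R = 38·U where U is the unit right shift (U x)_k = x_{k-1} (with x_0 := 0); so ||R|| = 38||U|| and sigma(R) = 38·sigma(U). ||R x||^2 = sum_{k≥1} |38x_k|^2 = 1444||x||^2, so ||R|| = 38 and sigma(R) ⊂ {|z| ≤ 38}. For any |lambda| < 38, the equation (R - lambda I) x = 0 forces x_1 = 0, then 38x_k = lambda x_{k+1} ⇒ x = 0, so R has no eigenvalues. But (R - lambda I) is not surjective for |lambda| < 38: solving (R - lambda I) x = e_1 would require x_n proportional to (lambda/38)^(-n), which is not in l^2. So every |lambda| < 38 lies in the residual spectrum. The boundary |lambda| = 38 is in the approximate point spectrum (the spectrum is closed). Hence sigma(R) is the closed disk of radius 38.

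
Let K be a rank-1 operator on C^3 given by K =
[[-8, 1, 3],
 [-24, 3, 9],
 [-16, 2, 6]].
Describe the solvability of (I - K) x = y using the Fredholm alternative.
(I - K) is singular (det(I - K) = 0, i.e. 1 ∈ sigma(K)). (I - K) x = y is solvable iff y ⊥ ker((I - K)^*) = span{(-8, 1, 3)}, i.e. iff -8y_1 + y_2 + 3y_3 = 0. When solvable, the solutions are x = y + c·(1, 3, 2), c arbitrary (ker(I - K) = span{(1, 3, 2)}, dimension 1).

K has rank 1, so it is an outer product K = u v^T: every row of K is a multiple of one row vector. Reading off the entries, u = (1, 3, 2) and v = (-8, 1, 3) (row i of K equals u_i·v^T). A rank-one matrix u v^T satisfies K u = u (v·u) and kills the (2)-dimensional subspace v^⊥, so its characteristic polynomial is lambda^2 (lambda - v·u) with v·u = tr K = 1. Hence the eigenvalues of I - K are 1 (multiplicity 2) and 1 - (1) = 0, so det(I - K) = 0. (Direct check: I - K =
[[9, -1, -3],
 [24, -2, -9],
 [16, -2, -5]]
has determinant 0.) So 1 is an eigenvalue of K and (I - K) is not invertible. The finite-dimensional Fredholm alternative says: either (I - K) is invertible, or ker(I - K) ≠ {0} and then range(I - K) = ker((I - K)^*)^⊥, with dim ker(I - K) = dim ker((I - K)^*). We are in the second case, so we need both kernels. Kernel of I - K: (I - K) u = u - u (v·u) = u - u = 0, so ker(I - K) = span{u} = span{(1, 3, 2)} (it is exactly 1-dimensional because rank(I - K) = 2). Kernel of the adjoint: K is real, so (I - K)^* = I - K^T = I - v u^T, and (I - v u^T) v = v - v (u·v) = 0; hence ker((I - K)^*) = span{v} = span{(-8, 1, 3)}. Therefore (I - K) x = y is solvable iff <y, v> = 0, i.e. iff -8y_1 + y_2 + 3y_3 = 0. When this holds, K y = u (v·y) = 0, so (I - K) y = y and x = y is a particular solution; the full solution set is the line x = y + c·u = y + c·(1, 3, 2), c ∈ C.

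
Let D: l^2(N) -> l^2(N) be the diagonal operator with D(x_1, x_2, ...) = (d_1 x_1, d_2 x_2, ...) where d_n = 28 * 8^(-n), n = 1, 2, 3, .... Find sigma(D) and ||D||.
sigma(D) = {28 * 8^(-n) : n ≥ 1} ∪ {0}; ||D|| = 7/2

A bounded diagonal operator on l^2 with diagonal entries d_n has spectrum equal to the closure of {d_n : n ≥ 1}: every d_n is an eigenvalue (with eigenvector e_n), so {d_n} ⊂ sigma(D); the spectrum is closed, so its closure is too; and for lambda not in the closure, (D - lambda I) has bounded inverse (the diagonal entries 1/(d_n - lambda) are bounded). For our sequence d_n = 28 * 8^(-n), n = 1, 2, 3, ...:
  - {d_n} = {28 * 8^(-n) : n ≥ 1}; the only limit point is 0
  - closure = {28 * 8^(-n) : n ≥ 1} ∪ {0}
For the norm: a diagonal operator has ||D|| = sup_n |d_n|. Here d_n = 28 * 8^(-n) is positive and decreasing, so sup_n |d_n| = d_1 = 28/8 = 7/2. So ||D|| = 7/2.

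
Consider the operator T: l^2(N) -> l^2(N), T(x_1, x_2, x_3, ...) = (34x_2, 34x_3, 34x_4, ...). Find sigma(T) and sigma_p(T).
sigma(T) = closed disk {z in C : |z| ≤ 34}; sigma_p(T) = open disk {z in C : |z| < 34}

Note T = 34·V where V is the unit left shift (V x)_k = x_{k+1}; so sigma(T) = 34·sigma(V) and ||T|| = 34||V||. ||T x||^2 = 1156sum_{k≥2} |x_k|^2 ≤ 1156||x||^2, with equality on {x : x_1 = 0}, so ||T|| = 34. For any lambda with |lambda| < 34, set r = lambda/34 (|r| < 1); the vector x = (1, r, r^2, ...) is in l^2 and satisfies T x = 34(r, r^2, ...) = lambda x, so lambda is an eigenvalue. On the boundary |lambda| = 34 the geometric series diverges, so no l^2 eigenvector exists, but these lambda lie in the approximate point spectrum. Hence sigma(T) is the closed disk of radius 34 and sigma_p(T) is the open disk.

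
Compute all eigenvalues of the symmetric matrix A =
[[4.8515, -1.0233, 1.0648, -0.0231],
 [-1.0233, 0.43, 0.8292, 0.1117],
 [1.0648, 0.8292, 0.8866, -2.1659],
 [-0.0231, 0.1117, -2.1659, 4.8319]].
sigma(A) ≈ {-1, 1, 5, 6}

A is real symmetric, so its spectrum consists of real eigenvalues. Expanding the characteristic polynomial of the displayed matrix gives
  det(λ I - A) = p(λ) = λ^4 + (-11)λ^3 + (29)λ^2 + (11.0016)λ + (-30.0012).
Solving p(λ) = 0 yields eigenvalues ≈ -1, 1, 5, 6. (A is shown rounded to 4 decimals, so these recover the underlying integer eigenvalues to within that precision.)
Verification: the trace of A = 11 equals the sum of eigenvalues 11, and det(A) ≈ -30.0012 matches the eigenvalue product -30.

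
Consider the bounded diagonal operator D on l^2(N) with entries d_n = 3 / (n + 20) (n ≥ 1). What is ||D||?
||D|| = 1/7 (attained at n = 1)

For D diagonal, ||D|| = sup_n |d_n| = sup_n 3/(n + 20). This is positive and strictly decreasing in n, so the supremum is attained at n = 1: d_1 = 3/(1 + 20) = 1/7. Hence ||D|| = 1/7.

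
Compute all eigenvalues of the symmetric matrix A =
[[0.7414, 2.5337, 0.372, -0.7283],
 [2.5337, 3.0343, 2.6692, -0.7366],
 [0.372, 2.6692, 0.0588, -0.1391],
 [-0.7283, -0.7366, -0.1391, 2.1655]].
sigma(A) ≈ {-2, 0, 2, 6}

A is real symmetric, so its spectrum consists of real eigenvalues. Expanding the characteristic polynomial of the displayed matrix gives
  det(λ I - A) = p(λ) = λ^4 + (-6)λ^3 + (-4)λ^2 + (24)λ + (-0.001).
Solving p(λ) = 0 yields eigenvalues ≈ -2, 0, 2, 6. (A is shown rounded to 4 decimals, so these recover the underlying integer eigenvalues to within that precision.)
Verification: the trace of A = 6 equals the sum of eigenvalues 6, and det(A) ≈ -0.0010 matches the eigenvalue product 0.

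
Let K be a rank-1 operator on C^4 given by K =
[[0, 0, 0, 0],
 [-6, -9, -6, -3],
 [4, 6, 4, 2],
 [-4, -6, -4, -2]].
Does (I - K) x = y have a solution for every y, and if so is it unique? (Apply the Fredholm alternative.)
(I - K) is invertible (det(I - K) = 8 ≠ 0), so for every y in C^4 the equation (I - K) x = y has a unique solution.

K has rank 1, so it is an outer product K = u v^T: every row of K is a multiple of one row vector. Reading off the entries, u = (0, -3, 2, -2) and v = (2, 3, 2, 1) (row i of K equals u_i·v^T). A rank-one matrix u v^T satisfies K u = u (v·u) and kills the (3)-dimensional subspace v^⊥, so its characteristic polynomial is lambda^3 (lambda - v·u) with v·u = tr K = -7. Hence the eigenvalues of I - K are 1 (multiplicity 3) and 1 - (-7) = 8, so det(I - K) = 8. (Direct check: I - K =
[[1, 0, 0, 0],
 [6, 10, 6, 3],
 [-4, -6, -3, -2],
 [4, 6, 4, 3]]
has determinant 8.) The finite-dimensional Fredholm alternative says: either (I - K) is invertible, or ker(I - K) ≠ {0} and then range(I - K) = ker((I - K)^*)^⊥, with dim ker(I - K) = dim ker((I - K)^*). Since det(I - K) ≠ 0, 1 is not an eigenvalue of K and ker(I - K) = {0}, so we are in the first case: for every y there is a unique x = (I - K)^(-1) y. Explicitly, by the Sherman–Morrison formula, (I - u v^T)^(-1) = I + u v^T/(1 - v·u), i.e. (I - K)^(-1) = I + K/(8).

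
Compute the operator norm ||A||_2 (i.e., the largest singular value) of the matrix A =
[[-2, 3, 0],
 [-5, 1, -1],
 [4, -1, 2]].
||A||_2 ≈ 7.3639 (= sqrt(largest eigenvalue of A^T A))

||A||_2 = sigma_max(A) = sqrt(lambda_max(A^T A)). Form the symmetric matrix M = A^T A =
[[45, -15, 13],
 [-15, 11, -3],
 [13, -3, 5]].
Its characteristic polynomial (trace, sum of principal 2x2 minors, determinant of M give the coefficients) is
  p(λ) = det(λ I - M) = λ^3 - 61λ^2 + 372λ - 256.
No integer candidate from the rational root theorem (±divisors of 256) is a root, so the roots are irrational. The cubic discriminant is Δ = 179378192 > 0, so there are three distinct real roots. p(0) = -256 and p(1) = 56 have opposite signs, so a root lies in (0, 1); Newton's method refines it to λ ≈ 0.7889. p(5) = 204 and p(6) = -4 have opposite signs, so a root lies in (5, 6); Newton's method refines it to λ ≈ 5.9841. p(54) = -580 and p(55) = 2054 have opposite signs, so a root lies in (54, 55); Newton's method refines it to λ ≈ 54.227. Check (Vieta): the three roots sum to 61, matching tr M = 61.
So the eigenvalues of A^T A are ≈ 0.7889, 5.9841, 54.227 (all ≥ 0, as they must be for A^T A). The largest is λ_max ≈ 54.227, hence ||A||_2 = sqrt(λ_max) ≈ 7.3639.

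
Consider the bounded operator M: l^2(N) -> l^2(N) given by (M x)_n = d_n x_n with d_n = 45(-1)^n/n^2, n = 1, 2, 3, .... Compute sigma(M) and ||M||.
sigma(M) = {45(-1)^n/n^2 : n ≥ 1} ∪ {0}; ||M|| = 45

A bounded diagonal operator on l^2 with diagonal entries d_n has spectrum equal to the closure of {d_n : n ≥ 1}: every d_n is an eigenvalue (with eigenvector e_n), so {d_n} ⊂ sigma(M); the spectrum is closed, so its closure is too; and for lambda not in the closure, (M - lambda I) has bounded inverse (the diagonal entries 1/(d_n - lambda) are bounded). For our sequence d_n = 45(-1)^n/n^2, n = 1, 2, 3, ...:
  - {d_n} = {45(-1)^n/n^2 : n ≥ 1}; the only limit point is 0
  - closure = {45(-1)^n/n^2 : n ≥ 1} ∪ {0}
For the norm: a diagonal operator has ||M|| = sup_n |d_n|. Here |d_n| = 45/n^2 is decreasing, so sup_n |d_n| = |d_1| = 45. So ||M|| = 45.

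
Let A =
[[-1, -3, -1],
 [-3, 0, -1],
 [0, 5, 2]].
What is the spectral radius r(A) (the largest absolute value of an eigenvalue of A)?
r(A) = (1 + sqrt(17))/2 ≈ 2.5616

The eigenvalues of A are the roots of its characteristic polynomial. With M = A (coefficients from the trace, the sum of principal 2x2 minors, and det A):
  p(λ) = det(λ I - M) = λ^3 - λ^2 - 6λ + 8.
By the rational root theorem any rational root is an integer divisor of 8. Testing λ = 2: p(2) = 8 - 4 - 12 + 8 = 0, so λ = 2 is a root. Dividing out (λ - 2) leaves p(λ) = (λ - 2)(λ^2 + λ - 4). For λ^2 + λ - 4 the discriminant is 17. It is nonnegative but not a perfect square, so the roots are real and irrational: λ = (-1 ± sqrt(17))/2 ≈ 1.5616, -2.5616.
Thus the eigenvalues (to 4 decimals) are 1.5616 (modulus 1.5616); -2.5616 (modulus 2.5616); 2 (modulus 2). The spectral radius is the largest modulus: r(A) = (1 + sqrt(17))/2 ≈ 2.5616. (Cross-check: r(A) ≤ ||A||_2 ≈ 6.3022; equality holds whenever A is normal, though it can also hold for some non-normal A.)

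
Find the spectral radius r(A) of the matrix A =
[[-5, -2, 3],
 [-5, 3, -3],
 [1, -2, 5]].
r(A) ≈ 7.6084

The eigenvalues of A are the roots of its characteristic polynomial. With M = A (coefficients from the trace, the sum of principal 2x2 minors, and det A):
  p(λ) = det(λ I - M) = λ^3 - 3λ^2 - 44λ + 68.
No integer candidate from the rational root theorem (±divisors of 68) is a root, so the roots are irrational. The cubic discriminant is Δ = 402224 > 0, so there are three distinct real roots. p(-7) = -114 and p(-6) = 8 have opposite signs, so a root lies in (-7, -6); Newton's method refines it to λ ≈ -6.0787. p(1) = 22 and p(2) = -24 have opposite signs, so a root lies in (1, 2); Newton's method refines it to λ ≈ 1.4703. p(7) = -44 and p(8) = 36 have opposite signs, so a root lies in (7, 8); Newton's method refines it to λ ≈ 7.6084. Check (Vieta): the three roots sum to 3, matching tr M = 3.
Thus the eigenvalues (to 4 decimals) are -6.0787 (modulus 6.0787); 1.4703 (modulus 1.4703); 7.6084 (modulus 7.6084). The spectral radius is the largest modulus: r(A) ≈ 7.6084. (Cross-check: r(A) ≤ ||A||_2 ≈ 7.9578; equality holds whenever A is normal, though it can also hold for some non-normal A.)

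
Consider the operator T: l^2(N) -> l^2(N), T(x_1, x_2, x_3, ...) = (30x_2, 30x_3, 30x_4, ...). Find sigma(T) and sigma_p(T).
sigma(T) = closed disk {z in C : |z| ≤ 30}; sigma_p(T) = open disk {z in C : |z| < 30}

Note T = 30·V where V is the unit left shift (V x)_k = x_{k+1}; so sigma(T) = 30·sigma(V) and ||T|| = 30||V||. ||T x||^2 = 900sum_{k≥2} |x_k|^2 ≤ 900||x||^2, with equality on {x : x_1 = 0}, so ||T|| = 30. For any lambda with |lambda| < 30, set r = lambda/30 (|r| < 1); the vector x = (1, r, r^2, ...) is in l^2 and satisfies T x = 30(r, r^2, ...) = lambda x, so lambda is an eigenvalue. On the boundary |lambda| = 30 the geometric series diverges, so no l^2 eigenvector exists, but these lambda lie in the approximate point spectrum. Hence sigma(T) is the closed disk of radius 30 and sigma_p(T) is the open disk.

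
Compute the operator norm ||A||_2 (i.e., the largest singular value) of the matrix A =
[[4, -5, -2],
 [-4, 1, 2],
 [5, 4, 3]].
||A||_2 ≈ 7.7935 (= sqrt(largest eigenvalue of A^T A))

||A||_2 = sigma_max(A) = sqrt(lambda_max(A^T A)). Form the symmetric matrix M = A^T A =
[[57, -4, -1],
 [-4, 42, 24],
 [-1, 24, 17]].
Its characteristic polynomial (trace, sum of principal 2x2 minors, determinant of M give the coefficients) is
  p(λ) = det(λ I - M) = λ^3 - 116λ^2 + 3484λ - 7744.
No integer candidate from the rational root theorem (±divisors of 7744) is a root, so the roots are irrational. The cubic discriminant is Δ = 538585600 > 0, so there are three distinct real roots. p(2) = -1232 and p(3) = 1691 have opposite signs, so a root lies in (2, 3); Newton's method refines it to λ ≈ 2.4125. p(52) = 368 and p(53) = -59 have opposite signs, so a root lies in (52, 53); Newton's method refines it to λ ≈ 52.8493. p(60) = -304 and p(61) = 125 have opposite signs, so a root lies in (60, 61); Newton's method refines it to λ ≈ 60.7382. Check (Vieta): the three roots sum to 116, matching tr M = 116.
So the eigenvalues of A^T A are ≈ 2.4125, 52.8493, 60.7382 (all ≥ 0, as they must be for A^T A). The largest is λ_max ≈ 60.7382, hence ||A||_2 = sqrt(λ_max) ≈ 7.7935.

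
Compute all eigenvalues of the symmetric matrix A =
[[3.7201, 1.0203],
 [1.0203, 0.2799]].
sigma(A) ≈ {0, 4}

A is real symmetric, so its spectrum consists of real eigenvalues. Expanding the characteristic polynomial of the displayed matrix gives
  det(λ I - A) = p(λ) = λ^2 + (-4)λ + (0).
Solving p(λ) = 0 yields eigenvalues ≈ 0, 4. (A is shown rounded to 4 decimals, so these recover the underlying integer eigenvalues to within that precision.)
Verification: the trace of A = 4 equals the sum of eigenvalues 4, and det(A) ≈ 0.0002 matches the eigenvalue product 0.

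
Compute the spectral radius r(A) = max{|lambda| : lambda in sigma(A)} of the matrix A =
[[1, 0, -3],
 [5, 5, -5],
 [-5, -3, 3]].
r(A) = (11 + sqrt(61))/2 ≈ 9.4051

The eigenvalues of A are the roots of its characteristic polynomial. With M = A (coefficients from the trace, the sum of principal 2x2 minors, and det A):
  p(λ) = det(λ I - M) = λ^3 - 9λ^2 - 7λ + 30.
By the rational root theorem any rational root is an integer divisor of 30. Testing λ = -2: p(-2) = -8 - 36 + 14 + 30 = 0, so λ = -2 is a root. Dividing out (λ + 2) leaves p(λ) = (λ + 2)(λ^2 - 11λ + 15). For λ^2 - 11λ + 15 the discriminant is 61. It is nonnegative but not a perfect square, so the roots are real and irrational: λ = (11 ± sqrt(61))/2 ≈ 9.4051, 1.5949.
Thus the eigenvalues (to 4 decimals) are 9.4051 (modulus 9.4051); 1.5949 (modulus 1.5949); -2 (modulus 2). The spectral radius is the largest modulus: r(A) = (11 + sqrt(61))/2 ≈ 9.4051. (Cross-check: r(A) ≤ ||A||_2 ≈ 11.0279; equality holds whenever A is normal, though it can also hold for some non-normal A.)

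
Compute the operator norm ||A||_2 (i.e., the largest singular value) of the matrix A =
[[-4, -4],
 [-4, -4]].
||A||_2 = 8 (= sqrt(largest eigenvalue of A^T A))

||A||_2 = sigma_max(A) = sqrt(lambda_max(A^T A)). Form the symmetric matrix M = A^T A =
[[32, 32],
 [32, 32]].
Its characteristic polynomial (trace, determinant of M give the coefficients) is
  p(λ) = det(λ I - M) = λ^2 - 64λ.
For λ^2 - 64λ the discriminant is 4096. It is a perfect square (64^2), so the roots are rational: λ = (64 ± 64)/2 = 64, 0.
So the eigenvalues of A^T A are ≈ 0, 64 (all ≥ 0, as they must be for A^T A). The largest is λ_max = 64, hence ||A||_2 = sqrt(λ_max) = 8.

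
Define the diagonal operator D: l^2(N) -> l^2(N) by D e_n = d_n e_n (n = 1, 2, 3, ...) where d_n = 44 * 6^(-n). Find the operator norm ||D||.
||D|| = 22/3 (attained at n = 1)

For D diagonal, ||D|| = sup_n |d_n|. The sequence d_n = 44 * 6^(-n) is positive and strictly decreasing (ratio 6^(-1) < 1), so the supremum is d_1 = 44/6 = 22/3. Hence ||D|| = 22/3.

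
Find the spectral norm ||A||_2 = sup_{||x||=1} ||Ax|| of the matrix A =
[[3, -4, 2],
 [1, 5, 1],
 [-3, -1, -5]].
||A||_2 ≈ 6.8802 (= sqrt(largest eigenvalue of A^T A))

||A||_2 = sigma_max(A) = sqrt(lambda_max(A^T A)). Form the symmetric matrix M = A^T A =
[[19, -4, 22],
 [-4, 42, 2],
 [22, 2, 30]].
Its characteristic polynomial (trace, sum of principal 2x2 minors, determinant of M give the coefficients) is
  p(λ) = det(λ I - M) = λ^3 - 91λ^2 + 2124λ - 2704.
No integer candidate from the rational root theorem (±divisors of 2704) is a root, so the roots are irrational. The cubic discriminant is Δ = 89535440 > 0, so there are three distinct real roots. p(1) = -670 and p(2) = 1188 have opposite signs, so a root lies in (1, 2); Newton's method refines it to λ ≈ 1.35. p(42) = 68 and p(43) = -124 have opposite signs, so a root lies in (42, 43); Newton's method refines it to λ ≈ 42.3135. p(47) = -72 and p(48) = 176 have opposite signs, so a root lies in (47, 48); Newton's method refines it to λ ≈ 47.3365. Check (Vieta): the three roots sum to 91, matching tr M = 91.
So the eigenvalues of A^T A are ≈ 1.35, 42.3135, 47.3365 (all ≥ 0, as they must be for A^T A). The largest is λ_max ≈ 47.3365, hence ||A||_2 = sqrt(λ_max) ≈ 6.8802.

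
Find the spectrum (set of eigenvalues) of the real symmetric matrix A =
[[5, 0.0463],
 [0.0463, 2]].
sigma(A) ≈ {2, 5}

A is real symmetric, so its spectrum consists of real eigenvalues. Expanding the characteristic polynomial of the displayed matrix gives
  det(λ I - A) = p(λ) = λ^2 + (-7)λ + (10).
Solving p(λ) = 0 yields eigenvalues ≈ 2, 5. (A is shown rounded to 4 decimals, so these recover the underlying integer eigenvalues to within that precision.)
Verification: the trace of A = 7 equals the sum of eigenvalues 7, and det(A) ≈ 10.0000 matches the eigenvalue product 10.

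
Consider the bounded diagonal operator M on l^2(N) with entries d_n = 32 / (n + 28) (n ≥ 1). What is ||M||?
||M|| = 32/29 (attained at n = 1)

For M diagonal, ||M|| = sup_n |d_n| = sup_n 32/(n + 28). This is positive and strictly decreasing in n, so the supremum is attained at n = 1: d_1 = 32/(1 + 28) = 32/29. Hence ||M|| = 32/29.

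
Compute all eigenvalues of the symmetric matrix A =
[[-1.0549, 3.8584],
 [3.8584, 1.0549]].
sigma(A) ≈ {-4, 4}

A is real symmetric, so its spectrum consists of real eigenvalues. Expanding the characteristic polynomial of the displayed matrix gives
  det(λ I - A) = p(λ) = λ^2 + (0)λ + (-16).
Solving p(λ) = 0 yields eigenvalues ≈ -4, 4. (A is shown rounded to 4 decimals, so these recover the underlying integer eigenvalues to within that precision.)
Verification: the trace of A = 0 equals the sum of eigenvalues 0, and det(A) ≈ -16.0001 matches the eigenvalue product -16.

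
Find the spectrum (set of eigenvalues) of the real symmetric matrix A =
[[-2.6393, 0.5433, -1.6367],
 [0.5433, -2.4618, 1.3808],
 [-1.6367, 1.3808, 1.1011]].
sigma(A) ≈ {-4, -2, 2}

A is real symmetric, so its spectrum consists of real eigenvalues. Expanding the characteristic polynomial of the displayed matrix gives
  det(λ I - A) = p(λ) = λ^3 + (4)λ^2 + (-4)λ + (-16).
Solving p(λ) = 0 yields eigenvalues ≈ -4, -2, 2. (A is shown rounded to 4 decimals, so these recover the underlying integer eigenvalues to within that precision.)
Verification: the trace of A = -4 equals the sum of eigenvalues -4, and det(A) ≈ 16.0004 matches the eigenvalue product 16.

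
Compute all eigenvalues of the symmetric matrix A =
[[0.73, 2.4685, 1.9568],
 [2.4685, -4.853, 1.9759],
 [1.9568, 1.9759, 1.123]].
sigma(A) ≈ {-6, -1, 4}

A is real symmetric, so its spectrum consists of real eigenvalues. Expanding the characteristic polynomial of the displayed matrix gives
  det(λ I - A) = p(λ) = λ^3 + (3)λ^2 + (-22)λ + (-24).
Solving p(λ) = 0 yields eigenvalues ≈ -6, -1, 4. (A is shown rounded to 4 decimals, so these recover the underlying integer eigenvalues to within that precision.)
Verification: the trace of A = -3 equals the sum of eigenvalues -3, and det(A) ≈ 23.9996 matches the eigenvalue product 24.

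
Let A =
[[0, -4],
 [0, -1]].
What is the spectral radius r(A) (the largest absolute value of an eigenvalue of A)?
r(A) = 1

The eigenvalues of A are the roots of its characteristic polynomial. With M = A (coefficients from the trace and determinant):
  p(λ) = det(λ I - M) = λ^2 + λ.
For λ^2 + λ the discriminant is 1. It is a perfect square (1^2), so the roots are rational: λ = (-1 ± 1)/2 = 0, -1.
Thus the eigenvalues (to 4 decimals) are 0 (modulus 0); -1 (modulus 1). The spectral radius is the largest modulus: r(A) = 1. (Cross-check: r(A) ≤ ||A||_2 ≈ 4.1231; equality holds whenever A is normal, though it can also hold for some non-normal A.)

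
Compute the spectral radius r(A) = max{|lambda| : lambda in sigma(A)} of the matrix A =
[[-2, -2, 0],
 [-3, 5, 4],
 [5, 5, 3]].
r(A) ≈ 8.5099

The eigenvalues of A are the roots of its characteristic polynomial. With M = A (coefficients from the trace, the sum of principal 2x2 minors, and det A):
  p(λ) = det(λ I - M) = λ^3 - 6λ^2 - 27λ + 48.
No integer candidate from the rational root theorem (±divisors of 48) is a root, so the roots are irrational. The cubic discriminant is Δ = 224208 > 0, so there are three distinct real roots. p(-4) = -4 and p(-3) = 48 have opposite signs, so a root lies in (-4, -3); Newton's method refines it to λ ≈ -3.9411. p(1) = 16 and p(2) = -22 have opposite signs, so a root lies in (1, 2); Newton's method refines it to λ ≈ 1.4312. p(8) = -40 and p(9) = 48 have opposite signs, so a root lies in (8, 9); Newton's method refines it to λ ≈ 8.5099. Check (Vieta): the three roots sum to 6, matching tr M = 6.
Thus the eigenvalues (to 4 decimals) are -3.9411 (modulus 3.9411); 1.4312 (modulus 1.4312); 8.5099 (modulus 8.5099). The spectral radius is the largest modulus: r(A) ≈ 8.5099. (Cross-check: r(A) ≤ ||A||_2 ≈ 9.0272; equality holds whenever A is normal, though it can also hold for some non-normal A.)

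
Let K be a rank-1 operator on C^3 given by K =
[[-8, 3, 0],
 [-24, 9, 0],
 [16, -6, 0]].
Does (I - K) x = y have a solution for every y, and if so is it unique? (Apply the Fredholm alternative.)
(I - K) is singular (det(I - K) = 0, i.e. 1 ∈ sigma(K)). (I - K) x = y is solvable iff y ⊥ ker((I - K)^*) = span{(-8, 3, 0)}, i.e. iff -8y_1 + 3y_2 = 0. When solvable, the solutions are x = y + c·(1, 3, -2), c arbitrary (ker(I - K) = span{(1, 3, -2)}, dimension 1).

K has rank 1, so it is an outer product K = u v^T: every row of K is a multiple of one row vector. Reading off the entries, u = (1, 3, -2) and v = (-8, 3, 0) (row i of K equals u_i·v^T). A rank-one matrix u v^T satisfies K u = u (v·u) and kills the (2)-dimensional subspace v^⊥, so its characteristic polynomial is lambda^2 (lambda - v·u) with v·u = tr K = 1. Hence the eigenvalues of I - K are 1 (multiplicity 2) and 1 - (1) = 0, so det(I - K) = 0. (Direct check: I - K =
[[9, -3, 0],
 [24, -8, 0],
 [-16, 6, 1]]
has determinant 0.) So 1 is an eigenvalue of K and (I - K) is not invertible. The finite-dimensional Fredholm alternative says: either (I - K) is invertible, or ker(I - K) ≠ {0} and then range(I - K) = ker((I - K)^*)^⊥, with dim ker(I - K) = dim ker((I - K)^*). We are in the second case, so we need both kernels. Kernel of I - K: (I - K) u = u - u (v·u) = u - u = 0, so ker(I - K) = span{u} = span{(1, 3, -2)} (it is exactly 1-dimensional because rank(I - K) = 2). Kernel of the adjoint: K is real, so (I - K)^* = I - K^T = I - v u^T, and (I - v u^T) v = v - v (u·v) = 0; hence ker((I - K)^*) = span{v} = span{(-8, 3, 0)}. Therefore (I - K) x = y is solvable iff <y, v> = 0, i.e. iff -8y_1 + 3y_2 = 0. When this holds, K y = u (v·y) = 0, so (I - K) y = y and x = y is a particular solution; the full solution set is the line x = y + c·u = y + c·(1, 3, -2), c ∈ C.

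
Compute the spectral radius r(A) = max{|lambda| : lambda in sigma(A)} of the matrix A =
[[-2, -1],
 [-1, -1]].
r(A) = (3 + sqrt(5))/2 ≈ 2.618

The eigenvalues of A are the roots of its characteristic polynomial. With M = A (coefficients from the trace and determinant):
  p(λ) = det(λ I - M) = λ^2 + 3λ + 1.
For λ^2 + 3λ + 1 the discriminant is 5. It is nonnegative but not a perfect square, so the roots are real and irrational: λ = (-3 ± sqrt(5))/2 ≈ -0.382, -2.618.
Thus the eigenvalues (to 4 decimals) are -0.382 (modulus 0.382); -2.618 (modulus 2.618). The spectral radius is the largest modulus: r(A) = (3 + sqrt(5))/2 ≈ 2.618. (Cross-check: r(A) ≤ ||A||_2 ≈ 2.618; equality holds whenever A is normal, though it can also hold for some non-normal A.)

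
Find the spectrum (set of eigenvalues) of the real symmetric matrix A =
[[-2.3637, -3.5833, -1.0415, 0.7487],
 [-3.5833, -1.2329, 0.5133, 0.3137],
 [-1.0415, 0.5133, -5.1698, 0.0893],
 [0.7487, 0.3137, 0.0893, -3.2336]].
sigma(A) ≈ {-6, -5, -3, 2}

A is real symmetric, so its spectrum consists of real eigenvalues. Expanding the characteristic polynomial of the displayed matrix gives
  det(λ I - A) = p(λ) = λ^4 + (12)λ^3 + (35)λ^2 + (-36.0025)λ + (-180.0062).
Solving p(λ) = 0 yields eigenvalues ≈ -6, -5, -3, 2. (A is shown rounded to 4 decimals, so these recover the underlying integer eigenvalues to within that precision.)
Verification: the trace of A = -12 equals the sum of eigenvalues -12, and det(A) ≈ -180.0062 matches the eigenvalue product -180.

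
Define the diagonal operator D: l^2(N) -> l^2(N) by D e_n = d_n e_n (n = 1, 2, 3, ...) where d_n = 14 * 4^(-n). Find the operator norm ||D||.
||D|| = 7/2 (attained at n = 1)

For D diagonal, ||D|| = sup_n |d_n|. The sequence d_n = 14 * 4^(-n) is positive and strictly decreasing (ratio 4^(-1) < 1), so the supremum is d_1 = 14/4 = 7/2. Hence ||D|| = 7/2.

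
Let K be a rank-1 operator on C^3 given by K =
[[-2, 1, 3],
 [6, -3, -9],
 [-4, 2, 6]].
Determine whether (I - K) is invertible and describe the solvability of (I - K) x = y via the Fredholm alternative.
(I - K) is singular (det(I - K) = 0, i.e. 1 ∈ sigma(K)). (I - K) x = y is solvable iff y ⊥ ker((I - K)^*) = span{(-2, 1, 3)}, i.e. iff -2y_1 + y_2 + 3y_3 = 0. When solvable, the solutions are x = y + c·(1, -3, 2), c arbitrary (ker(I - K) = span{(1, -3, 2)}, dimension 1).

K has rank 1, so it is an outer product K = u v^T: every row of K is a multiple of one row vector. Reading off the entries, u = (1, -3, 2) and v = (-2, 1, 3) (row i of K equals u_i·v^T). A rank-one matrix u v^T satisfies K u = u (v·u) and kills the (2)-dimensional subspace v^⊥, so its characteristic polynomial is lambda^2 (lambda - v·u) with v·u = tr K = 1. Hence the eigenvalues of I - K are 1 (multiplicity 2) and 1 - (1) = 0, so det(I - K) = 0. (Direct check: I - K =
[[3, -1, -3],
 [-6, 4, 9],
 [4, -2, -5]]
has determinant 0.) So 1 is an eigenvalue of K and (I - K) is not invertible. The finite-dimensional Fredholm alternative says: either (I - K) is invertible, or ker(I - K) ≠ {0} and then range(I - K) = ker((I - K)^*)^⊥, with dim ker(I - K) = dim ker((I - K)^*). We are in the second case, so we need both kernels. Kernel of I - K: (I - K) u = u - u (v·u) = u - u = 0, so ker(I - K) = span{u} = span{(1, -3, 2)} (it is exactly 1-dimensional because rank(I - K) = 2). Kernel of the adjoint: K is real, so (I - K)^* = I - K^T = I - v u^T, and (I - v u^T) v = v - v (u·v) = 0; hence ker((I - K)^*) = span{v} = span{(-2, 1, 3)}. Therefore (I - K) x = y is solvable iff <y, v> = 0, i.e. iff -2y_1 + y_2 + 3y_3 = 0. When this holds, K y = u (v·y) = 0, so (I - K) y = y and x = y is a particular solution; the full solution set is the line x = y + c·u = y + c·(1, -3, 2), c ∈ C.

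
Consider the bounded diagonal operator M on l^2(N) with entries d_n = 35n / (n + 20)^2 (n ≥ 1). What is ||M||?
||M|| = 7/16 (attained at n = 20)

For M diagonal, ||M|| = sup_n |d_n|. Treat f(x) = 35x / (x + 20)^2 for real x > 0. By the quotient rule, f'(x) = 35(20 - x)/(x + 20)^3, which is positive for x < 20 and negative for x > 20. So f has a unique maximum at x = 20, and since 20 is a positive integer, the supremum over n ≥ 1 is attained at n = 20: d_20 = 35·20/(20 + 20)^2 = 35·20/1600 = 7/16. Hence ||M|| = 7/16.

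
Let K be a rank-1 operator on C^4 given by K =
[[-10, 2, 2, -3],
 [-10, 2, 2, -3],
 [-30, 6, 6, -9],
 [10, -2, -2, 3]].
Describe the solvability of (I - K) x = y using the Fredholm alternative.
(I - K) is singular (det(I - K) = 0, i.e. 1 ∈ sigma(K)). (I - K) x = y is solvable iff y ⊥ ker((I - K)^*) = span{(-10, 2, 2, -3)}, i.e. iff -10y_1 + 2y_2 + 2y_3 - 3y_4 = 0. When solvable, the solutions are x = y + c·(1, 1, 3, -1), c arbitrary (ker(I - K) = span{(1, 1, 3, -1)}, dimension 1).

K has rank 1, so it is an outer product K = u v^T: every row of K is a multiple of one row vector. Reading off the entries, u = (1, 1, 3, -1) and v = (-10, 2, 2, -3) (row i of K equals u_i·v^T). A rank-one matrix u v^T satisfies K u = u (v·u) and kills the (3)-dimensional subspace v^⊥, so its characteristic polynomial is lambda^3 (lambda - v·u) with v·u = tr K = 1. Hence the eigenvalues of I - K are 1 (multiplicity 3) and 1 - (1) = 0, so det(I - K) = 0. (Direct check: I - K =
[[11, -2, -2, 3],
 [10, -1, -2, 3],
 [30, -6, -5, 9],
 [-10, 2, 2, -2]]
has determinant 0.) So 1 is an eigenvalue of K and (I - K) is not invertible. The finite-dimensional Fredholm alternative says: either (I - K) is invertible, or ker(I - K) ≠ {0} and then range(I - K) = ker((I - K)^*)^⊥, with dim ker(I - K) = dim ker((I - K)^*). We are in the second case, so we need both kernels. Kernel of I - K: (I - K) u = u - u (v·u) = u - u = 0, so ker(I - K) = span{u} = span{(1, 1, 3, -1)} (it is exactly 1-dimensional because rank(I - K) = 3). Kernel of the adjoint: K is real, so (I - K)^* = I - K^T = I - v u^T, and (I - v u^T) v = v - v (u·v) = 0; hence ker((I - K)^*) = span{v} = span{(-10, 2, 2, -3)}. Therefore (I - K) x = y is solvable iff <y, v> = 0, i.e. iff -10y_1 + 2y_2 + 2y_3 - 3y_4 = 0. When this holds, K y = u (v·y) = 0, so (I - K) y = y and x = y is a particular solution; the full solution set is the line x = y + c·u = y + c·(1, 1, 3, -1), c ∈ C.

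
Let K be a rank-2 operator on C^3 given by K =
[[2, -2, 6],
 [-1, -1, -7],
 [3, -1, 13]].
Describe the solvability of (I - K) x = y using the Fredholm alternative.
(I - K) is invertible (det(I - K) = -29 ≠ 0), so for every y in C^3 the equation (I - K) x = y has a unique solution.

K has rank 2 and factors as K = U V^T = u1 v1^T + u2 v2^T with u1 = (0, 2, -2), v1 = (0, -1, -2), u2 = (-2, 1, -3), v2 = (-1, 1, -3) (multiplying out reproduces the displayed K). The nonzero eigenvalues of U V^T coincide with those of the 2 x 2 matrix G = V^T U = [[v1·u1, v1·u2], [v2·u1, v2·u2]] = [[2, 5], [8, 12]], and by the Sylvester determinant identity det(I_3 - U V^T) = det(I_2 - V^T U) = det([[-1, -5], [-8, -11]]) = (-1)(-11) - (-5)(-8) = -29. (Direct check: I - K =
[[-1, 2, -6],
 [1, 2, 7],
 [-3, 1, -12]]
has determinant -29.) The finite-dimensional Fredholm alternative says: either (I - K) is invertible, or ker(I - K) ≠ {0} and then range(I - K) = ker((I - K)^*)^⊥, with dim ker(I - K) = dim ker((I - K)^*). Since det(I - K) ≠ 0, 1 is not an eigenvalue of K and ker(I - K) = {0}, so we are in the first case: for every y there is a unique x = (I - K)^(-1) y. (Explicitly, by the Woodbury identity, (I - U V^T)^(-1) = I + U (I_2 - G)^(-1) V^T.)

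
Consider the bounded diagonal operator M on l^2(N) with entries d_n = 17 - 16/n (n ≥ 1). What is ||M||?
||M|| = 17

For a diagonal operator on l^2 with entries d_n, ||M|| = sup_n |d_n|. Here d_1 = 1, d_2 = 9, ..., and d_n = 17 - 16/n increases monotonically toward 17. All terms lie in [1, 17), so |d_n| = d_n and the supremum is the limit 17, which is not attained by any individual d_n. Hence ||M|| = 17.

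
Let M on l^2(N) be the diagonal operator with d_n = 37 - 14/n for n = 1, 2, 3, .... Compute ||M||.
||M|| = 37

For a diagonal operator on l^2 with entries d_n, ||M|| = sup_n |d_n|. Here d_1 = 23, d_2 = 30, ..., and d_n = 37 - 14/n increases monotonically toward 37. All terms lie in [23, 37), so |d_n| = d_n and the supremum is the limit 37, which is not attained by any individual d_n. Hence ||M|| = 37.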